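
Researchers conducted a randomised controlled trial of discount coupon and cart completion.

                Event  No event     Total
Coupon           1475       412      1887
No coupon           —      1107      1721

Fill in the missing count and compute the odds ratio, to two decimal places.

The missing cell is in the unexposed row: 1721 − 1107 = 614.
So a = 1475, b = 412, c = 614, d = 1107.
OR = (a·d)/(b·c) = (1475 × 1107) / (412 × 614) = 1632825 / 252968 = 6.45467

6.45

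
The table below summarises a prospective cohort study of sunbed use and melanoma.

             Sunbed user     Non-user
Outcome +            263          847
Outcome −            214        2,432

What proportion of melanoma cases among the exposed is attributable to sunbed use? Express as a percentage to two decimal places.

Reading the table with exposure as columns: a = 263 (Sunbed user, case), b = 214 (Sunbed user, non-case), c = 847 (Non-user, case), d = 2432.
Risk in exposed = 263/477 = 0.55136; risk in unexposed = 847/3279 = 0.25831.
RR = 0.55136/0.25831 = 2.13450
AR% = (RR − 1)/RR × 100 = (2.13450 − 1)/2.13450 × 100 = 53.1505%

53.15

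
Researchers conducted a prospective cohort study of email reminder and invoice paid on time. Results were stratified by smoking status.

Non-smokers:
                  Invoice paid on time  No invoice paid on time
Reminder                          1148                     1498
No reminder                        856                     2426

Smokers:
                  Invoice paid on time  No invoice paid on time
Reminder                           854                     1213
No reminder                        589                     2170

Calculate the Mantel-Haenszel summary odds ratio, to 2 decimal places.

2.34

OR_MH = Σ(aᵢdᵢ/nᵢ) / Σ(bᵢcᵢ/nᵢ), where nᵢ is the stratum total.
Stratum 1 (Non-smokers): n = 5928; a·d/n = 1148·2426/5928 = 469.8124; b·c/n = 1498·856/5928 = 216.3104
Stratum 2 (Smokers): n = 4826; a·d/n = 854·2170/4826 = 383.9992; b·c/n = 1213·589/4826 = 148.0433
OR_MH = (469.8124 + 383.9992) / (216.3104 + 148.0433) = 853.8116 / 364.3537 = 2.34336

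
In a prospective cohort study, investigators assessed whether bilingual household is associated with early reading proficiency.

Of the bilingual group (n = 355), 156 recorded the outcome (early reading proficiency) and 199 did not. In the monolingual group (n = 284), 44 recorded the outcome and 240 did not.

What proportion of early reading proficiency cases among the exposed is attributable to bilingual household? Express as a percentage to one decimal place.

From the description: a = 156, b = 199, c = 44, d = 240.
Risk in exposed = 156/355 = 0.43944; risk in unexposed = 44/284 = 0.15493.
RR = 0.43944/0.15493 = 2.83636
AR% = (RR − 1)/RR × 100 = (2.83636 − 1)/2.83636 × 100 = 64.7436%

64.7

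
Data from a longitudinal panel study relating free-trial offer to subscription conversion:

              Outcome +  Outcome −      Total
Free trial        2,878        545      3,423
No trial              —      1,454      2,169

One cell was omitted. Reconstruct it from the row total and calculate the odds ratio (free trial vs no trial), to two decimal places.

The missing cell is in the unexposed row: 2169 − 1454 = 715.
So a = 2878, b = 545, c = 715, d = 1454.
OR = (a·d)/(b·c) = (2878 × 1454) / (545 × 715) = 4184612 / 389675 = 10.73872

10.74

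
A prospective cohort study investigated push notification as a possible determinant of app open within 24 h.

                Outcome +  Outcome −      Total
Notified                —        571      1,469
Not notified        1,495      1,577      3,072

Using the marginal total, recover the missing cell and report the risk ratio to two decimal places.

The missing cell is in the exposed row: 1469 − 571 = 898.
So a = 898, b = 571, c = 1495, d = 1577.
RR = [a/(a+b)] / [c/(c+d)] = (898/1469) / (1495/3072) = 0.61130/0.48665 = 1.25613

1.26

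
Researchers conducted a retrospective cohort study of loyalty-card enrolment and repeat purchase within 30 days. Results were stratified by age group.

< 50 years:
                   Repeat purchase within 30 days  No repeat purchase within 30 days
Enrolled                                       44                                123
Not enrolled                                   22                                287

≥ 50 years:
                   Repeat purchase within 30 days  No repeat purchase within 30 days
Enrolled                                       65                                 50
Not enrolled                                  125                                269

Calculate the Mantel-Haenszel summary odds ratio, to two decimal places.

3.39

OR_MH = Σ(aᵢdᵢ/nᵢ) / Σ(bᵢcᵢ/nᵢ), where nᵢ is the stratum total.
Stratum 1 (< 50 years): n = 476; a·d/n = 44·287/476 = 26.5294; b·c/n = 123·22/476 = 5.6849
Stratum 2 (≥ 50 years): n = 509; a·d/n = 65·269/509 = 34.3517; b·c/n = 50·125/509 = 12.2790
OR_MH = (26.5294 + 34.3517) / (5.6849 + 12.2790) = 60.8811 / 17.9639 = 3.38909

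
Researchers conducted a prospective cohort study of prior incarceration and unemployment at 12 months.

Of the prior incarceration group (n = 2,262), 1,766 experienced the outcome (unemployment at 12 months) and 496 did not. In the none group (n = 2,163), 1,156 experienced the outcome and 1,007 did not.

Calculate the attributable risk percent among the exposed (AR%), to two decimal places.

31.55

From the description: a = 1766, b = 496, c = 1156, d = 1007.
Risk in exposed = 1766/2262 = 0.78073; risk in unexposed = 1156/2163 = 0.53444.
RR = 0.78073/0.53444 = 1.46082
AR% = (RR − 1)/RR × 100 = (1.46082 − 1)/1.46082 × 100 = 31.5453%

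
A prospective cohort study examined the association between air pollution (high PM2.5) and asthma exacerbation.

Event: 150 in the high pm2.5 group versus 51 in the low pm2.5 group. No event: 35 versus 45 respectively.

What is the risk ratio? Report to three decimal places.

1.526

From the description: a = 150, b = 35, c = 51, d = 45.
Risk in exposed = 150/185 = 0.81081; risk in unexposed = 51/96 = 0.53125.
RR = 0.81081 / 0.53125 = 1.52623
The risk among the exposed is 1.53 times that among the unexposed.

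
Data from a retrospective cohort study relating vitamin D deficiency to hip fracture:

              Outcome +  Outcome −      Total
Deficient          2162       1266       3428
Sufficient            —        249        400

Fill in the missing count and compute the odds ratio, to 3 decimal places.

2.816

The missing cell is in the unexposed row: 400 − 249 = 151.
So a = 2162, b = 1266, c = 151, d = 249.
OR = (a·d)/(b·c) = (2162 × 249) / (1266 × 151) = 538338 / 191166 = 2.81608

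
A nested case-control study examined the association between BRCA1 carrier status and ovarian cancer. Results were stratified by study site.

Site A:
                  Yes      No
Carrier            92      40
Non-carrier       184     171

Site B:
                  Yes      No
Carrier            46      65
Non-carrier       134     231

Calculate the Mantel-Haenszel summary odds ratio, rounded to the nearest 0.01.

OR_MH = Σ(aᵢdᵢ/nᵢ) / Σ(bᵢcᵢ/nᵢ), where nᵢ is the stratum total.
Stratum 1 (Site A): n = 487; a·d/n = 92·171/487 = 32.3039; b·c/n = 40·184/487 = 15.1129
Stratum 2 (Site B): n = 476; a·d/n = 46·231/476 = 22.3235; b·c/n = 65·134/476 = 18.2983
OR_MH = (32.3039 + 22.3235) / (15.1129 + 18.2983) = 54.6274 / 33.4113 = 1.63500

1.64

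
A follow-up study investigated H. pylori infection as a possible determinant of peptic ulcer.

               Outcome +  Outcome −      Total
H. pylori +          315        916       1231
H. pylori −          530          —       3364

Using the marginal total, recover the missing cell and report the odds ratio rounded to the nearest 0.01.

The missing cell is in the unexposed row: 3364 − 530 = 2834.
So a = 315, b = 916, c = 530, d = 2834.
OR = (a·d)/(b·c) = (315 × 2834) / (916 × 530) = 892710 / 485480 = 1.83882

1.84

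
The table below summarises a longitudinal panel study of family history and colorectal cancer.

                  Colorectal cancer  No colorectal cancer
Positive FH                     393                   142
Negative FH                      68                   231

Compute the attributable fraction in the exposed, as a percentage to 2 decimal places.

Cells: a = 393, b = 142, c = 68, d = 231.
Risk in exposed = 393/535 = 0.73458; risk in unexposed = 68/299 = 0.22742.
RR = 0.73458/0.22742 = 3.22999
AR% = (RR − 1)/RR × 100 = (3.22999 − 1)/3.22999 × 100 = 69.0401%

69.04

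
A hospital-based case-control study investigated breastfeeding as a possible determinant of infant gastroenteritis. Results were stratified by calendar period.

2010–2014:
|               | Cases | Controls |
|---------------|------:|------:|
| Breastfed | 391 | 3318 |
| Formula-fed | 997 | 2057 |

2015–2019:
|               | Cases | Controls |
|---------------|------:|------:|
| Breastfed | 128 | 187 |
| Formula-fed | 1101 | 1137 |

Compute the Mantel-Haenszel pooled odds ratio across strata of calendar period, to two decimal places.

0.31

OR_MH = Σ(aᵢdᵢ/nᵢ) / Σ(bᵢcᵢ/nᵢ), where nᵢ is the stratum total.
Stratum 1 (2010–2014): n = 6763; a·d/n = 391·2057/6763 = 118.9246; b·c/n = 3318·997/6763 = 489.1388
Stratum 2 (2015–2019): n = 2553; a·d/n = 128·1137/2553 = 57.0059; b·c/n = 187·1101/2553 = 80.6451
OR_MH = (118.9246 + 57.0059) / (489.1388 + 80.6451) = 175.9305 / 569.7840 = 0.30877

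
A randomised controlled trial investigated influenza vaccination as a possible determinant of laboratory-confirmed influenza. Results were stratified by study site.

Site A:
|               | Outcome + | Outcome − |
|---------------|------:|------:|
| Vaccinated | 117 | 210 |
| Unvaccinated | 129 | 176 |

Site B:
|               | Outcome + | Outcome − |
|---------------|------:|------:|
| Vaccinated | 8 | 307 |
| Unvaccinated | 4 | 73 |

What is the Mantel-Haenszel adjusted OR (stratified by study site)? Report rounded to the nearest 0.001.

0.741

OR_MH = Σ(aᵢdᵢ/nᵢ) / Σ(bᵢcᵢ/nᵢ), where nᵢ is the stratum total.
Stratum 1 (Site A): n = 632; a·d/n = 117·176/632 = 32.5823; b·c/n = 210·129/632 = 42.8639
Stratum 2 (Site B): n = 392; a·d/n = 8·73/392 = 1.4898; b·c/n = 307·4/392 = 3.1327
OR_MH = (32.5823 + 1.4898) / (42.8639 + 3.1327) = 34.0721 / 45.9966 = 0.74075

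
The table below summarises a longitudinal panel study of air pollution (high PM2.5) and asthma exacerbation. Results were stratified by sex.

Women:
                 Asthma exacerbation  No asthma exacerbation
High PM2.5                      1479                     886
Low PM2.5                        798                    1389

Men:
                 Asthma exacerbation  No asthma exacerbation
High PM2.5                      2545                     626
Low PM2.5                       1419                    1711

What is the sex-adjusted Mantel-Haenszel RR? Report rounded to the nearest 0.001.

RR_MH = Σ(aᵢ·n₀ᵢ/nᵢ) / Σ(cᵢ·n₁ᵢ/nᵢ), with n₁ᵢ = aᵢ+bᵢ (exposed), n₀ᵢ = cᵢ+dᵢ (unexposed), nᵢ = n₁ᵢ+n₀ᵢ.
Stratum 1 (Women): n₁ = 2365, n₀ = 2187, n = 4552; a·n₀/n = 1479·2187/4552 = 710.5828; c·n₁/n = 798·2365/4552 = 414.6024
Stratum 2 (Men): n₁ = 3171, n₀ = 3130, n = 6301; a·n₀/n = 2545·3130/6301 = 1264.2200; c·n₁/n = 1419·3171/6301 = 714.1166
RR_MH = (710.5828 + 1264.2200) / (414.6024 + 714.1166) = 1974.8028 / 1128.7190 = 1.74960

1.750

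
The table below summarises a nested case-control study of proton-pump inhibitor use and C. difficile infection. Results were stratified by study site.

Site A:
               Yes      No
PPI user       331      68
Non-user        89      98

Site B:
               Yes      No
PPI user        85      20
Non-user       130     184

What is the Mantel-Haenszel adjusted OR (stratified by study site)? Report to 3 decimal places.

OR_MH = Σ(aᵢdᵢ/nᵢ) / Σ(bᵢcᵢ/nᵢ), where nᵢ is the stratum total.
Stratum 1 (Site A): n = 586; a·d/n = 331·98/586 = 55.3549; b·c/n = 68·89/586 = 10.3276
Stratum 2 (Site B): n = 419; a·d/n = 85·184/419 = 37.3270; b·c/n = 20·130/419 = 6.2053
OR_MH = (55.3549 + 37.3270) / (10.3276 + 6.2053) = 92.6819 / 16.5329 = 5.60591

5.606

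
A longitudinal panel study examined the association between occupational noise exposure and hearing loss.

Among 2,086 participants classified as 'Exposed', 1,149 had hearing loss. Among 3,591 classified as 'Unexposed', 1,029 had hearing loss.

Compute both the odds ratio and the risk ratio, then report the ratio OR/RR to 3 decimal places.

1.588

From the description: a = 1149, b = 937, c = 1029, d = 2562.
OR = (1149·2562)/(937·1029) = 2943738/964173 = 3.05312
Risk in exposed = 1149/2086 = 0.55081; risk in unexposed = 1029/3591 = 0.28655; RR = 1.92223
OR/RR = 3.05312 / 1.92223 = 1.58832
The outcome is not rare, so the OR lies further from 1 than the RR.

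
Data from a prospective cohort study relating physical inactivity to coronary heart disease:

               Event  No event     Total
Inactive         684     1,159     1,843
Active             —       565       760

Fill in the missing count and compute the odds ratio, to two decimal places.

The missing cell is in the unexposed row: 760 − 565 = 195.
So a = 684, b = 1159, c = 195, d = 565.
OR = (a·d)/(b·c) = (684 × 565) / (1159 × 195) = 386460 / 226005 = 1.70996

1.71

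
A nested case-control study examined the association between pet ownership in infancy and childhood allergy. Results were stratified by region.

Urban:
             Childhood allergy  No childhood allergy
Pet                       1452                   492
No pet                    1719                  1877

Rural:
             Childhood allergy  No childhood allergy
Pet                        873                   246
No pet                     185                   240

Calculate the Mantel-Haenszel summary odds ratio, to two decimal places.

3.45

OR_MH = Σ(aᵢdᵢ/nᵢ) / Σ(bᵢcᵢ/nᵢ), where nᵢ is the stratum total.
Stratum 1 (Urban): n = 5540; a·d/n = 1452·1877/5540 = 491.9502; b·c/n = 492·1719/5540 = 152.6621
Stratum 2 (Rural): n = 1544; a·d/n = 873·240/1544 = 135.6995; b·c/n = 246·185/1544 = 29.4754
OR_MH = (491.9502 + 135.6995) / (152.6621 + 29.4754) = 627.6497 / 182.1375 = 3.44602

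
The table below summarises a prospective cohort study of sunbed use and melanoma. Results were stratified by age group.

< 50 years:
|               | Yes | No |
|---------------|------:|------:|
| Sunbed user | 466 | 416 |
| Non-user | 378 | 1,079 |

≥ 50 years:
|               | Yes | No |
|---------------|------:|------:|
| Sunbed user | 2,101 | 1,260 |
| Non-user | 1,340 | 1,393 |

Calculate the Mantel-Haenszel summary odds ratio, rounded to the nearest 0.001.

2.019

OR_MH = Σ(aᵢdᵢ/nᵢ) / Σ(bᵢcᵢ/nᵢ), where nᵢ is the stratum total.
Stratum 1 (< 50 years): n = 2339; a·d/n = 466·1079/2339 = 214.9696; b·c/n = 416·378/2339 = 67.2287
Stratum 2 (≥ 50 years): n = 6094; a·d/n = 2101·1393/6094 = 480.2581; b·c/n = 1260·1340/6094 = 277.0594
OR_MH = (214.9696 + 480.2581) / (67.2287 + 277.0594) = 695.2278 / 344.2881 = 2.01932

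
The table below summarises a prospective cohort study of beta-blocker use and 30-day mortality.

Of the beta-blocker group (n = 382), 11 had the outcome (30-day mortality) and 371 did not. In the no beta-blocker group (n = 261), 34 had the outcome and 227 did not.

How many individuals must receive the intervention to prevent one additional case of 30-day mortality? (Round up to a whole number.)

10

Risk in treated group = 11/382 = 0.02880; risk in control = 34/261 = 0.13027.
Absolute risk reduction = 0.13027 − 0.02880 = 0.10147
NNT = 1 / ARR = 1 / 0.10147 = 9.855 → round up → 10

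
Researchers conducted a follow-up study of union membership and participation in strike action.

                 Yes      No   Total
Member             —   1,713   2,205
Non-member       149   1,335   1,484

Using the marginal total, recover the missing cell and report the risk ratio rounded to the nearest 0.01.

The missing cell is in the exposed row: 2205 − 1713 = 492.
So a = 492, b = 1713, c = 149, d = 1335.
RR = [a/(a+b)] / [c/(c+d)] = (492/2205) / (149/1484) = 0.22313/0.10040 = 2.22231

2.22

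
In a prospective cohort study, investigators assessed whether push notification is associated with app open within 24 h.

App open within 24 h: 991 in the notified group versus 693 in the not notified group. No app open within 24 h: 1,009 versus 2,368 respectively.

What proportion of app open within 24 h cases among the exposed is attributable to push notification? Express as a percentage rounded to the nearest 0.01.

54.31

From the description: a = 991, b = 1009, c = 693, d = 2368.
Risk in exposed = 991/2000 = 0.49550; risk in unexposed = 693/3061 = 0.22640.
RR = 0.49550/0.22640 = 2.18864
AR% = (RR − 1)/RR × 100 = (2.18864 − 1)/2.18864 × 100 = 54.3095%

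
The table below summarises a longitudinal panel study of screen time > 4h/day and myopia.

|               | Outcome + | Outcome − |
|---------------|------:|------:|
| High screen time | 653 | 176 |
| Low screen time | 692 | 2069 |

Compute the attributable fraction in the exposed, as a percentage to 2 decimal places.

68.18

Cells: a = 653, b = 176, c = 692, d = 2069.
Risk in exposed = 653/829 = 0.78770; risk in unexposed = 692/2761 = 0.25063.
RR = 0.78770/0.25063 = 3.14282
AR% = (RR − 1)/RR × 100 = (3.14282 − 1)/3.14282 × 100 = 68.1814%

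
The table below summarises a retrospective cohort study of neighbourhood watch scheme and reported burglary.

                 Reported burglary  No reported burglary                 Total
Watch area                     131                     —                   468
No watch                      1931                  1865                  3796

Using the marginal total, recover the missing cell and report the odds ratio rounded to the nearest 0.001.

0.375

The missing cell is in the exposed row: 468 − 131 = 337.
So a = 131, b = 337, c = 1931, d = 1865.
OR = (a·d)/(b·c) = (131 × 1865) / (337 × 1931) = 244315 / 650747 = 0.37544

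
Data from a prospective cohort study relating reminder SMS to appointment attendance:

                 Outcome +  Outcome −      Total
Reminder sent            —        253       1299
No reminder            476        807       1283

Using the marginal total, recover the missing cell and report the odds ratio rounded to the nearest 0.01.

The missing cell is in the exposed row: 1299 − 253 = 1046.
So a = 1046, b = 253, c = 476, d = 807.
OR = (a·d)/(b·c) = (1046 × 807) / (253 × 476) = 844122 / 120428 = 7.00935

7.01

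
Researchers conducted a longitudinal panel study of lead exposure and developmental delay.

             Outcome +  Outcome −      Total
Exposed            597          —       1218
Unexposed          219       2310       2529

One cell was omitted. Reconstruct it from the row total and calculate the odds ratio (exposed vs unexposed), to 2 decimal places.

10.14

The missing cell is in the exposed row: 1218 − 597 = 621.
So a = 597, b = 621, c = 219, d = 2310.
OR = (a·d)/(b·c) = (597 × 2310) / (621 × 219) = 1379070 / 135999 = 10.14030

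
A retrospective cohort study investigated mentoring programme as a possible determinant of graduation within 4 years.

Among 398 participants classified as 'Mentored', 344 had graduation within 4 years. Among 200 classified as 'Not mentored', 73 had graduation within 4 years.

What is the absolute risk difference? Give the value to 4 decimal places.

From the description: a = 344, b = 54, c = 73, d = 127.
Risk in exposed = 344/398 = 0.864322; risk in unexposed = 73/200 = 0.365000.
Risk difference = 0.864322 − 0.365000 = 0.499322

0.4993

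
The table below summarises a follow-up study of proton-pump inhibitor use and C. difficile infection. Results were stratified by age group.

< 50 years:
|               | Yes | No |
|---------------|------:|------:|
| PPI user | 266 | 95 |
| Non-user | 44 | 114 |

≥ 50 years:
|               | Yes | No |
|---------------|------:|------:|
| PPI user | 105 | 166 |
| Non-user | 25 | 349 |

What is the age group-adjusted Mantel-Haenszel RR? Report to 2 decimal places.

RR_MH = Σ(aᵢ·n₀ᵢ/nᵢ) / Σ(cᵢ·n₁ᵢ/nᵢ), with n₁ᵢ = aᵢ+bᵢ (exposed), n₀ᵢ = cᵢ+dᵢ (unexposed), nᵢ = n₁ᵢ+n₀ᵢ.
Stratum 1 (< 50 years): n₁ = 361, n₀ = 158, n = 519; a·n₀/n = 266·158/519 = 80.9788; c·n₁/n = 44·361/519 = 30.6050
Stratum 2 (≥ 50 years): n₁ = 271, n₀ = 374, n = 645; a·n₀/n = 105·374/645 = 60.8837; c·n₁/n = 25·271/645 = 10.5039
RR_MH = (80.9788 + 60.8837) / (30.6050 + 10.5039) = 141.8625 / 41.1089 = 3.45090

3.45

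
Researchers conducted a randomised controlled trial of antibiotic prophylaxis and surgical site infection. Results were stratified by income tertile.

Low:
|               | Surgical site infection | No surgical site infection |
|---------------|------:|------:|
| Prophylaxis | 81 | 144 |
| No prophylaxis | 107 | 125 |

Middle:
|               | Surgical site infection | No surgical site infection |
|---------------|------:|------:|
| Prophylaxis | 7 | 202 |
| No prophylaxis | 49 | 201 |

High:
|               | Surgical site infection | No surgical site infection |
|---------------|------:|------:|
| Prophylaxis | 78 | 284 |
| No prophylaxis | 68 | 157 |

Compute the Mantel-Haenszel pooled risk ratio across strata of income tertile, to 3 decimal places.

0.640

RR_MH = Σ(aᵢ·n₀ᵢ/nᵢ) / Σ(cᵢ·n₁ᵢ/nᵢ), with n₁ᵢ = aᵢ+bᵢ (exposed), n₀ᵢ = cᵢ+dᵢ (unexposed), nᵢ = n₁ᵢ+n₀ᵢ.
Stratum 1 (Low): n₁ = 225, n₀ = 232, n = 457; a·n₀/n = 81·232/457 = 41.1204; c·n₁/n = 107·225/457 = 52.6805
Stratum 2 (Middle): n₁ = 209, n₀ = 250, n = 459; a·n₀/n = 7·250/459 = 3.8126; c·n₁/n = 49·209/459 = 22.3115
Stratum 3 (High): n₁ = 362, n₀ = 225, n = 587; a·n₀/n = 78·225/587 = 29.8978; c·n₁/n = 68·362/587 = 41.9353
RR_MH = (41.1204 + 3.8126 + 29.8978) / (52.6805 + 22.3115 + 41.9353) = 74.8308 / 116.9273 = 0.63998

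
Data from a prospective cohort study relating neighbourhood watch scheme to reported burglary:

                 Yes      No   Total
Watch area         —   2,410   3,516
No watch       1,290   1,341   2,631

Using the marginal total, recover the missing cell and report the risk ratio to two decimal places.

0.64

The missing cell is in the exposed row: 3516 − 2410 = 1106.
So a = 1106, b = 2410, c = 1290, d = 1341.
RR = [a/(a+b)] / [c/(c+d)] = (1106/3516) / (1290/2631) = 0.31456/0.49031 = 0.64156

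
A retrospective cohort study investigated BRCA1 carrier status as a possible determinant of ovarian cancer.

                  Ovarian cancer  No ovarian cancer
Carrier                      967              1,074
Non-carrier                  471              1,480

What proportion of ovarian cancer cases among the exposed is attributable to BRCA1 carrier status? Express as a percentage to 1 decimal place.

Cells: a = 967, b = 1074, c = 471, d = 1480.
Risk in exposed = 967/2041 = 0.47379; risk in unexposed = 471/1951 = 0.24141.
RR = 0.47379/0.24141 = 1.96255
AR% = (RR − 1)/RR × 100 = (1.96255 − 1)/1.96255 × 100 = 49.0458%

49.0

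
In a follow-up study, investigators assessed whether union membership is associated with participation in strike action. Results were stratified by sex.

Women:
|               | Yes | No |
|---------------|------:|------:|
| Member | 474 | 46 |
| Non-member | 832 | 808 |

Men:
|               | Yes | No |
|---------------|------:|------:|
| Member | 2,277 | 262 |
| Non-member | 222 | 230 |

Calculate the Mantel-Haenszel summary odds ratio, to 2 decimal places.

9.48

OR_MH = Σ(aᵢdᵢ/nᵢ) / Σ(bᵢcᵢ/nᵢ), where nᵢ is the stratum total.
Stratum 1 (Women): n = 2160; a·d/n = 474·808/2160 = 177.3111; b·c/n = 46·832/2160 = 17.7185
Stratum 2 (Men): n = 2991; a·d/n = 2277·230/2991 = 175.0953; b·c/n = 262·222/2991 = 19.4463
OR_MH = (177.3111 + 175.0953) / (17.7185 + 19.4463) = 352.4064 / 37.1649 = 9.48225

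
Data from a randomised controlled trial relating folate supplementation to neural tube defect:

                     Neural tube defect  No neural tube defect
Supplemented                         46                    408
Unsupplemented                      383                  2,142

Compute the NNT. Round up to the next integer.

Risk in treated group = 46/454 = 0.10132; risk in control = 383/2525 = 0.15168.
Absolute risk reduction = 0.15168 − 0.10132 = 0.05036
NNT = 1 / ARR = 1 / 0.05036 = 19.856 → round up → 20

20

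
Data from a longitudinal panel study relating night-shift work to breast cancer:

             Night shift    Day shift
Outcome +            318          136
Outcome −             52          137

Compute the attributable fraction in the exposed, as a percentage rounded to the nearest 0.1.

Reading the table with exposure as columns: a = 318 (Night shift, case), b = 52 (Night shift, non-case), c = 136 (Day shift, case), d = 137.
Risk in exposed = 318/370 = 0.85946; risk in unexposed = 136/273 = 0.49817.
RR = 0.85946/0.49817 = 1.72524
AR% = (RR − 1)/RR × 100 = (1.72524 − 1)/1.72524 × 100 = 42.0370%

42.0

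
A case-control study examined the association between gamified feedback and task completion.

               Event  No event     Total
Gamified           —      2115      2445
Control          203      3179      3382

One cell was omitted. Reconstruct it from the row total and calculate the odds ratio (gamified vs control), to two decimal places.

2.44

The missing cell is in the exposed row: 2445 − 2115 = 330.
So a = 330, b = 2115, c = 203, d = 3179.
OR = (a·d)/(b·c) = (330 × 3179) / (2115 × 203) = 1049070 / 429345 = 2.44342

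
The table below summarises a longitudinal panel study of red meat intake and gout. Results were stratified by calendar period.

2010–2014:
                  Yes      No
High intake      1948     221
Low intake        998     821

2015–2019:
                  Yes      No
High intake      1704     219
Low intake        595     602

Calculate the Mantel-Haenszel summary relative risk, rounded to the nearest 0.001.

RR_MH = Σ(aᵢ·n₀ᵢ/nᵢ) / Σ(cᵢ·n₁ᵢ/nᵢ), with n₁ᵢ = aᵢ+bᵢ (exposed), n₀ᵢ = cᵢ+dᵢ (unexposed), nᵢ = n₁ᵢ+n₀ᵢ.
Stratum 1 (2010–2014): n₁ = 2169, n₀ = 1819, n = 3988; a·n₀/n = 1948·1819/3988 = 888.5186; c·n₁/n = 998·2169/3988 = 542.7939
Stratum 2 (2015–2019): n₁ = 1923, n₀ = 1197, n = 3120; a·n₀/n = 1704·1197/3120 = 653.7462; c·n₁/n = 595·1923/3120 = 366.7260
RR_MH = (888.5186 + 653.7462) / (542.7939 + 366.7260) = 1542.2647 / 909.5198 = 1.69569

1.696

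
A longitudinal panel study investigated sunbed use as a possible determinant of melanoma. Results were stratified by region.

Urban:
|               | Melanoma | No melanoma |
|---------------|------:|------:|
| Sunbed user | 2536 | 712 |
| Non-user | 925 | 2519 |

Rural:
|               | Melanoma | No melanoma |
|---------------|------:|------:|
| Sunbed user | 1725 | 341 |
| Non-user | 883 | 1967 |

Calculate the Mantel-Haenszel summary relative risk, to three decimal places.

2.811

RR_MH = Σ(aᵢ·n₀ᵢ/nᵢ) / Σ(cᵢ·n₁ᵢ/nᵢ), with n₁ᵢ = aᵢ+bᵢ (exposed), n₀ᵢ = cᵢ+dᵢ (unexposed), nᵢ = n₁ᵢ+n₀ᵢ.
Stratum 1 (Urban): n₁ = 3248, n₀ = 3444, n = 6692; a·n₀/n = 2536·3444/6692 = 1305.1381; c·n₁/n = 925·3248/6692 = 448.9540
Stratum 2 (Rural): n₁ = 2066, n₀ = 2850, n = 4916; a·n₀/n = 1725·2850/4916 = 1000.0509; c·n₁/n = 883·2066/4916 = 371.0899
RR_MH = (1305.1381 + 1000.0509) / (448.9540 + 371.0899) = 2305.1889 / 820.0439 = 2.81106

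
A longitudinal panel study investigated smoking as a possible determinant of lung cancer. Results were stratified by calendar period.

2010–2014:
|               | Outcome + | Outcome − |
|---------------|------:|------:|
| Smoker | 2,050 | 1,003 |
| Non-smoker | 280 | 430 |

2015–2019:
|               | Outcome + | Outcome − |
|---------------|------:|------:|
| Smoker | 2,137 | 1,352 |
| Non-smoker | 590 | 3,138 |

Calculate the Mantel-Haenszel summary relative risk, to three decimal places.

2.909

RR_MH = Σ(aᵢ·n₀ᵢ/nᵢ) / Σ(cᵢ·n₁ᵢ/nᵢ), with n₁ᵢ = aᵢ+bᵢ (exposed), n₀ᵢ = cᵢ+dᵢ (unexposed), nᵢ = n₁ᵢ+n₀ᵢ.
Stratum 1 (2010–2014): n₁ = 3053, n₀ = 710, n = 3763; a·n₀/n = 2050·710/3763 = 386.7925; c·n₁/n = 280·3053/3763 = 227.1698
Stratum 2 (2015–2019): n₁ = 3489, n₀ = 3728, n = 7217; a·n₀/n = 2137·3728/7217 = 1103.8847; c·n₁/n = 590·3489/7217 = 285.2307
RR_MH = (386.7925 + 1103.8847) / (227.1698 + 285.2307) = 1490.6772 / 512.4005 = 2.90920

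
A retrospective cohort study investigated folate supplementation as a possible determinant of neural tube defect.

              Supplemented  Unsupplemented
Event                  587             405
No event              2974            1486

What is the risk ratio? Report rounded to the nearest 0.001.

0.770

Reading the table with exposure as columns: a = 587 (Supplemented, case), b = 2974 (Supplemented, non-case), c = 405 (Unsupplemented, case), d = 1486.
Risk in exposed = 587/3561 = 0.16484; risk in unexposed = 405/1891 = 0.21417.
RR = 0.16484 / 0.21417 = 0.76967
The risk is 23% lower among the exposed than among the unexposed.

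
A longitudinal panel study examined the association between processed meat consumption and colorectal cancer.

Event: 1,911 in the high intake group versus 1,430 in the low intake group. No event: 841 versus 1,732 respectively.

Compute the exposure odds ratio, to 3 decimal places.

2.752

From the description: a = 1911, b = 841, c = 1430, d = 1732.
OR = (a·d)/(b·c) = (1911 × 1732) / (841 × 1430) = 3309852 / 1202630 = 2.75218
The odds of colorectal cancer are about 2.75 times as high in the high intake group.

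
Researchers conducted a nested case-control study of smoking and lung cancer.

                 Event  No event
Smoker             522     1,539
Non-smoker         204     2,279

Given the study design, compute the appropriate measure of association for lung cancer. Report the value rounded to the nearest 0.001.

Cells: a = 522, b = 1539, c = 204, d = 2279.
This is a nested case-control study: participants were sampled on outcome status, so risks in the source population cannot be estimated directly — relative risk is not valid here. The odds ratio is the appropriate measure.
OR = (a·d)/(b·c) = (522 × 2279) / (1539 × 204) = 1189638 / 313956 = 3.78919

3.789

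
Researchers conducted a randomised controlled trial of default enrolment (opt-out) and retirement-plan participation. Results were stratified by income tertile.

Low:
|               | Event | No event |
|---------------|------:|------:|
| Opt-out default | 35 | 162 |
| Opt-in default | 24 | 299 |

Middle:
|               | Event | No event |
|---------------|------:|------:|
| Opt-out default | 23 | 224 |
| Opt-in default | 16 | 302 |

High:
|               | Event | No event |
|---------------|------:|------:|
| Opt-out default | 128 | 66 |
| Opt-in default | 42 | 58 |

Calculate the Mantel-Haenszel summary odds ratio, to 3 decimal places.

2.481

OR_MH = Σ(aᵢdᵢ/nᵢ) / Σ(bᵢcᵢ/nᵢ), where nᵢ is the stratum total.
Stratum 1 (Low): n = 520; a·d/n = 35·299/520 = 20.1250; b·c/n = 162·24/520 = 7.4769
Stratum 2 (Middle): n = 565; a·d/n = 23·302/565 = 12.2938; b·c/n = 224·16/565 = 6.3434
Stratum 3 (High): n = 294; a·d/n = 128·58/294 = 25.2517; b·c/n = 66·42/294 = 9.4286
OR_MH = (20.1250 + 12.2938 + 25.2517) / (7.4769 + 6.3434 + 9.4286) = 57.6705 / 23.2489 = 2.48057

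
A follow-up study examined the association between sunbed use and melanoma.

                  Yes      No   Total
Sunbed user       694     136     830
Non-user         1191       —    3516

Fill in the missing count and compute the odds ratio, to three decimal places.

The missing cell is in the unexposed row: 3516 − 1191 = 2325.
So a = 694, b = 136, c = 1191, d = 2325.
OR = (a·d)/(b·c) = (694 × 2325) / (136 × 1191) = 1613550 / 161976 = 9.96166

9.962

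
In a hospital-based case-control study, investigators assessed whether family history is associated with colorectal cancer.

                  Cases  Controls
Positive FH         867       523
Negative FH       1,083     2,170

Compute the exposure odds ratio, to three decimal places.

Cells: a = 867, b = 523, c = 1083, d = 2170.
OR = (a·d)/(b·c) = (867 × 2170) / (523 × 1083) = 1881390 / 566409 = 3.32161
The odds of colorectal cancer are about 3.32 times as high in the positive fh group.

3.322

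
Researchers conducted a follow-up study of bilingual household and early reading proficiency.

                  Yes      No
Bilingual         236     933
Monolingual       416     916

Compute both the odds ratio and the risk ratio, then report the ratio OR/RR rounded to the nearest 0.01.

0.86

Cells: a = 236, b = 933, c = 416, d = 916.
OR = (236·916)/(933·416) = 216176/388128 = 0.55697
Risk in exposed = 236/1169 = 0.20188; risk in unexposed = 416/1332 = 0.31231; RR = 0.64641
OR/RR = 0.55697 / 0.64641 = 0.86164
The outcome is not rare, so the OR lies further from 1 than the RR.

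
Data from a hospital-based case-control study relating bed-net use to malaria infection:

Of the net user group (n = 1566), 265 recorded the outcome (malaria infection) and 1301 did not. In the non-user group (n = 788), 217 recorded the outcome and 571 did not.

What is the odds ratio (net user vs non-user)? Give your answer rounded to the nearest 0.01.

0.54

From the description: a = 265, b = 1301, c = 217, d = 571.
OR = (a·d)/(b·c) = (265 × 571) / (1301 × 217) = 151315 / 282317 = 0.53598
Exposure is associated with lower odds of malaria infection (OR = 0.54 < 1).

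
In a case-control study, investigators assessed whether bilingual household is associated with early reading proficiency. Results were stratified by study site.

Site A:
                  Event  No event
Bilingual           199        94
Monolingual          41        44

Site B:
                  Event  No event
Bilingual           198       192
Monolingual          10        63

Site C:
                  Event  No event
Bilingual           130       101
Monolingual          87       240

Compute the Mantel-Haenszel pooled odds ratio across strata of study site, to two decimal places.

3.52

OR_MH = Σ(aᵢdᵢ/nᵢ) / Σ(bᵢcᵢ/nᵢ), where nᵢ is the stratum total.
Stratum 1 (Site A): n = 378; a·d/n = 199·44/378 = 23.1640; b·c/n = 94·41/378 = 10.1958
Stratum 2 (Site B): n = 463; a·d/n = 198·63/463 = 26.9417; b·c/n = 192·10/463 = 4.1469
Stratum 3 (Site C): n = 558; a·d/n = 130·240/558 = 55.9140; b·c/n = 101·87/558 = 15.7473
OR_MH = (23.1640 + 26.9417 + 55.9140) / (10.1958 + 4.1469 + 15.7473) = 106.0197 / 30.0899 = 3.52343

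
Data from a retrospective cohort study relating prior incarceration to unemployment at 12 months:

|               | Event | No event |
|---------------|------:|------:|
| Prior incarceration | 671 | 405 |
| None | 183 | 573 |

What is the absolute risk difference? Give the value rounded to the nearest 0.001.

Cells: a = 671, b = 405, c = 183, d = 573.
Risk in exposed = 671/1076 = 0.623606; risk in unexposed = 183/756 = 0.242063.
Risk difference = 0.623606 − 0.242063 = 0.381542

0.382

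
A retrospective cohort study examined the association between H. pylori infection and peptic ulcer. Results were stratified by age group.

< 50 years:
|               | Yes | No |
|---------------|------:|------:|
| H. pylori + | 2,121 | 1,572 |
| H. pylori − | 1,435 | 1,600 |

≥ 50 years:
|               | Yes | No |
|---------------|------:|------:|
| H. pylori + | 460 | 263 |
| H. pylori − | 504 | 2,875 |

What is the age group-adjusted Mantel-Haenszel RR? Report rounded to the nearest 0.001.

RR_MH = Σ(aᵢ·n₀ᵢ/nᵢ) / Σ(cᵢ·n₁ᵢ/nᵢ), with n₁ᵢ = aᵢ+bᵢ (exposed), n₀ᵢ = cᵢ+dᵢ (unexposed), nᵢ = n₁ᵢ+n₀ᵢ.
Stratum 1 (< 50 years): n₁ = 3693, n₀ = 3035, n = 6728; a·n₀/n = 2121·3035/6728 = 956.7828; c·n₁/n = 1435·3693/6728 = 787.6717
Stratum 2 (≥ 50 years): n₁ = 723, n₀ = 3379, n = 4102; a·n₀/n = 460·3379/4102 = 378.9225; c·n₁/n = 504·723/4102 = 88.8328
RR_MH = (956.7828 + 378.9225) / (787.6717 + 88.8328) = 1335.7053 / 876.5044 = 1.52390

1.524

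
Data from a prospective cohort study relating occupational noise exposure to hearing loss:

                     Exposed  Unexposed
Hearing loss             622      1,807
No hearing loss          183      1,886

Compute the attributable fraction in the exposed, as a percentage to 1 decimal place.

36.7

Reading the table with exposure as columns: a = 622 (Exposed, case), b = 183 (Exposed, non-case), c = 1807 (Unexposed, case), d = 1886.
Risk in exposed = 622/805 = 0.77267; risk in unexposed = 1807/3693 = 0.48930.
RR = 0.77267/0.48930 = 1.57912
AR% = (RR − 1)/RR × 100 = (1.57912 − 1)/1.57912 × 100 = 36.6737%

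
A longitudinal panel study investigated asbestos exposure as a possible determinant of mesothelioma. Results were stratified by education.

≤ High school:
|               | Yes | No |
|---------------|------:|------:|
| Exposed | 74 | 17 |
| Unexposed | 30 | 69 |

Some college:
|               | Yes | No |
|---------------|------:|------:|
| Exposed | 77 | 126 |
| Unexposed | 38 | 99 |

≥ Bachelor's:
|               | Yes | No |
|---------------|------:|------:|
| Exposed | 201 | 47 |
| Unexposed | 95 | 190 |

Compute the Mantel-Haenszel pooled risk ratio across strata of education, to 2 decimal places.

RR_MH = Σ(aᵢ·n₀ᵢ/nᵢ) / Σ(cᵢ·n₁ᵢ/nᵢ), with n₁ᵢ = aᵢ+bᵢ (exposed), n₀ᵢ = cᵢ+dᵢ (unexposed), nᵢ = n₁ᵢ+n₀ᵢ.
Stratum 1 (≤ High school): n₁ = 91, n₀ = 99, n = 190; a·n₀/n = 74·99/190 = 38.5579; c·n₁/n = 30·91/190 = 14.3684
Stratum 2 (Some college): n₁ = 203, n₀ = 137, n = 340; a·n₀/n = 77·137/340 = 31.0265; c·n₁/n = 38·203/340 = 22.6882
Stratum 3 (≥ Bachelor's): n₁ = 248, n₀ = 285, n = 533; a·n₀/n = 201·285/533 = 107.4765; c·n₁/n = 95·248/533 = 44.2026
RR_MH = (38.5579 + 31.0265 + 107.4765) / (14.3684 + 22.6882 + 44.2026) = 177.0609 / 81.2593 = 2.17896

2.18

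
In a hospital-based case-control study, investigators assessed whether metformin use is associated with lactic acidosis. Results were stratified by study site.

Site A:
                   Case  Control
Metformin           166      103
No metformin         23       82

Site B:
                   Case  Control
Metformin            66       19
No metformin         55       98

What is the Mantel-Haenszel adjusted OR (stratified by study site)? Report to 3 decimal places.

OR_MH = Σ(aᵢdᵢ/nᵢ) / Σ(bᵢcᵢ/nᵢ), where nᵢ is the stratum total.
Stratum 1 (Site A): n = 374; a·d/n = 166·82/374 = 36.3957; b·c/n = 103·23/374 = 6.3342
Stratum 2 (Site B): n = 238; a·d/n = 66·98/238 = 27.1765; b·c/n = 19·55/238 = 4.3908
OR_MH = (36.3957 + 27.1765) / (6.3342 + 4.3908) = 63.5722 / 10.7250 = 5.92749

5.927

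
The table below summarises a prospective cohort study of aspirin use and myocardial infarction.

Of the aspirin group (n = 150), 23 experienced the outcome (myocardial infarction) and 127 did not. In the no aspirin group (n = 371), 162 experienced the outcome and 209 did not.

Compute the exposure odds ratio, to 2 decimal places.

From the description: a = 23, b = 127, c = 162, d = 209.
OR = (a·d)/(b·c) = (23 × 209) / (127 × 162) = 4807 / 20574 = 0.23364
Exposure is associated with lower odds of myocardial infarction (OR = 0.23 < 1).

0.23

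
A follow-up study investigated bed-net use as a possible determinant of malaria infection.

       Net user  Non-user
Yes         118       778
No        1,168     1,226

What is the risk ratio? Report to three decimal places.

0.236

Reading the table with exposure as columns: a = 118 (Net user, case), b = 1168 (Net user, non-case), c = 778 (Non-user, case), d = 1226.
Risk in exposed = 118/1286 = 0.09176; risk in unexposed = 778/2004 = 0.38822.
RR = 0.09176 / 0.38822 = 0.23635
The risk is 76% lower among the exposed than among the unexposed.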